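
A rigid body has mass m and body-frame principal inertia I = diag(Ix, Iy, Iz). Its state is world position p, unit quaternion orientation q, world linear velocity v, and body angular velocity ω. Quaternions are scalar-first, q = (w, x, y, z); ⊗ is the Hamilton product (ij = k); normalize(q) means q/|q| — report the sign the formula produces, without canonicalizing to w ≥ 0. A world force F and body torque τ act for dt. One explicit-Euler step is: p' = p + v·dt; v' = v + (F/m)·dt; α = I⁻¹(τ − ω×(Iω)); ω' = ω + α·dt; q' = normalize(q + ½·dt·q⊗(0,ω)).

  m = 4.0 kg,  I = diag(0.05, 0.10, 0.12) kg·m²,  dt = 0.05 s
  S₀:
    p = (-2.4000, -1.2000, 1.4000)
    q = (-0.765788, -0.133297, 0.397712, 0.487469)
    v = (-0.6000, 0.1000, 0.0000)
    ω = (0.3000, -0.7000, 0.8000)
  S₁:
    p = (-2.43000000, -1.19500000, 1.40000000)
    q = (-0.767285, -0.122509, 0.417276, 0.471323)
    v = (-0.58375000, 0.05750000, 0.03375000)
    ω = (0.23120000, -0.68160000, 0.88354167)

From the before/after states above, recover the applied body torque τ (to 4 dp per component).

ω₁ − ω₀ = (-0.06880000, 0.01840000, 0.08354167)
ω₀×(Iω₀) = (-0.0112, -0.0168, -0.0105)
applied torque τ = (-0.0800, 0.0200, 0.1900)

τ = (-0.0800, 0.0200, 0.1900)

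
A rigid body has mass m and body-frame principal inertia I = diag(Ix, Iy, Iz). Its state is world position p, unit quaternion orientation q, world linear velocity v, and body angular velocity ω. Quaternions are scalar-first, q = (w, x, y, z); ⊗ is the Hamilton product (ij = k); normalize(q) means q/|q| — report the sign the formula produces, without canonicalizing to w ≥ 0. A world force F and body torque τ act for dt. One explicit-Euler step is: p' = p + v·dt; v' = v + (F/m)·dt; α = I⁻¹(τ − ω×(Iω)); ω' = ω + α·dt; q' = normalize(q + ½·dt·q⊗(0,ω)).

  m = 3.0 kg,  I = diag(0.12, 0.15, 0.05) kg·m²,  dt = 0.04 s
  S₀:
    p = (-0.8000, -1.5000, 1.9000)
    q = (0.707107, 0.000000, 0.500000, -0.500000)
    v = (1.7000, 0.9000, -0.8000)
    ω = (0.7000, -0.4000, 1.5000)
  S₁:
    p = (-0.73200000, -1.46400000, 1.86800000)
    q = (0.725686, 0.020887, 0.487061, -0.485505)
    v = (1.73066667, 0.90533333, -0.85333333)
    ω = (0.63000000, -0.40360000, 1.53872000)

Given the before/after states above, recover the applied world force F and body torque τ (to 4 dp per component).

F = (2.3000, 0.4000, -4.0000)
τ = (-0.1500, 0.0600, 0.0400)

Δv = v₁−v₀ = (0.03066667, 0.00533333, -0.05333333)
applied force F = (2.3000, 0.4000, -4.0000)
Δω = ω₁−ω₀ = (-0.07000000, -0.00360000, 0.03872000)
ω₀×(Iω₀) = (0.0600, 0.0735, -0.0084)
τ = I·(Δω/dt) + ω₀×(Iω₀) = (-0.1500, 0.0600, 0.0400)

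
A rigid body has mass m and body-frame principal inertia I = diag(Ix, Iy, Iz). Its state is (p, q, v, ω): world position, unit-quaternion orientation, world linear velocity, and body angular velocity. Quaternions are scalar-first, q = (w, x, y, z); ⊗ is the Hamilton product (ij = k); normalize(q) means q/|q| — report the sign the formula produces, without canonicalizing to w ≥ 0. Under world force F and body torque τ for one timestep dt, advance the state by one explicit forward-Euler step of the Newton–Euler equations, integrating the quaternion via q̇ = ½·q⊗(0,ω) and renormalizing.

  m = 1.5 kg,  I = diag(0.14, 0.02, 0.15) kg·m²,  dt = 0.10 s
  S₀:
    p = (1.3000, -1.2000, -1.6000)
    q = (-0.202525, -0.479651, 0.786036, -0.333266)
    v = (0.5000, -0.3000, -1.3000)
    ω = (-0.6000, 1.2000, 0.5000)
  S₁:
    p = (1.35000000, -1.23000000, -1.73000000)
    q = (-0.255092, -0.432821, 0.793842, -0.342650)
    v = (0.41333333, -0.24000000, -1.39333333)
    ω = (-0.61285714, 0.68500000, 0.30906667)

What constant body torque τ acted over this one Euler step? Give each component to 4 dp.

rate change Δω = (-0.01285714, -0.51500000, -0.19093333)
I·α + gyro = (0.0600, -0.1000, -0.2000)

τ = (0.0600, -0.1000, -0.2000)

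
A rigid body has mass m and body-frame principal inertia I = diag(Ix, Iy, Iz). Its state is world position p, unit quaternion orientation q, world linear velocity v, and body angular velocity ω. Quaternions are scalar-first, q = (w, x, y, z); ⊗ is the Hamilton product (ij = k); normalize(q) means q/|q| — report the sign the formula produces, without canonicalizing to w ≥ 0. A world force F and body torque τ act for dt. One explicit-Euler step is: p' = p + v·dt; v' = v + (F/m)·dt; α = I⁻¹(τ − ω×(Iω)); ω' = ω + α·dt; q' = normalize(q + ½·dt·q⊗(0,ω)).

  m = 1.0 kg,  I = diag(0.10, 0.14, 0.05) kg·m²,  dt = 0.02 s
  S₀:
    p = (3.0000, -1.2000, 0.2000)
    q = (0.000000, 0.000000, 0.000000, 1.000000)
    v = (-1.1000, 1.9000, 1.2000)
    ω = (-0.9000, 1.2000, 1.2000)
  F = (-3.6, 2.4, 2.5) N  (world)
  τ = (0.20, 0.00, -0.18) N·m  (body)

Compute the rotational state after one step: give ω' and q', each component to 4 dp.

ω×(Iω) gyroscopic = (-0.1296, -0.0540, -0.0432)
(τ − ω×Iω)/I = (3.2960, 0.3857, -2.7360)
ω + α·dt = (-0.8341, 1.2077, 1.1453)
Hamilton product q⊗(0,ω) = (-1.2000000, -1.2000000, -0.9000000, 0.0000000)
q' = normalize(q + ½dt·q⊗(0,ω)) = (-0.0120, -0.0120, -0.0090, 0.9998)

ω' = (-0.8341, 1.2077, 1.1453)
q' = (-0.0120, -0.0120, -0.0090, 0.9998)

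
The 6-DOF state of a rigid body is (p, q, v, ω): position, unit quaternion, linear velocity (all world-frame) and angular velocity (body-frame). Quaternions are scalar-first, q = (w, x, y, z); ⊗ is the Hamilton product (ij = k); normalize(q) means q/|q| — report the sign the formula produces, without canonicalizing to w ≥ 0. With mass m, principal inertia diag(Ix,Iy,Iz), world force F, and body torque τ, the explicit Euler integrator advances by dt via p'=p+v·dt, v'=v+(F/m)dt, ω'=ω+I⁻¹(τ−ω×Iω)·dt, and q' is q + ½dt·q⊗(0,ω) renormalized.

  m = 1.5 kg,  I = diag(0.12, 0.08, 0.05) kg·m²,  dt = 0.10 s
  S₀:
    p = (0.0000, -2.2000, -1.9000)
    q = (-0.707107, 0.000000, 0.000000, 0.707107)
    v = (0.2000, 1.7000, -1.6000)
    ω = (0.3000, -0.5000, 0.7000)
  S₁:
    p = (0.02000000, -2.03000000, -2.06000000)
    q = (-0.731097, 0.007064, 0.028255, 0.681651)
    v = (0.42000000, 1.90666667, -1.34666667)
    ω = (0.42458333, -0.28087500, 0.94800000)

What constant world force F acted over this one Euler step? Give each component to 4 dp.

velocity change Δv = (0.22000000, 0.20666667, 0.25333333)
F = m·Δv/dt = (3.3000, 3.1000, 3.8000)

F = (3.3000, 3.1000, 3.8000)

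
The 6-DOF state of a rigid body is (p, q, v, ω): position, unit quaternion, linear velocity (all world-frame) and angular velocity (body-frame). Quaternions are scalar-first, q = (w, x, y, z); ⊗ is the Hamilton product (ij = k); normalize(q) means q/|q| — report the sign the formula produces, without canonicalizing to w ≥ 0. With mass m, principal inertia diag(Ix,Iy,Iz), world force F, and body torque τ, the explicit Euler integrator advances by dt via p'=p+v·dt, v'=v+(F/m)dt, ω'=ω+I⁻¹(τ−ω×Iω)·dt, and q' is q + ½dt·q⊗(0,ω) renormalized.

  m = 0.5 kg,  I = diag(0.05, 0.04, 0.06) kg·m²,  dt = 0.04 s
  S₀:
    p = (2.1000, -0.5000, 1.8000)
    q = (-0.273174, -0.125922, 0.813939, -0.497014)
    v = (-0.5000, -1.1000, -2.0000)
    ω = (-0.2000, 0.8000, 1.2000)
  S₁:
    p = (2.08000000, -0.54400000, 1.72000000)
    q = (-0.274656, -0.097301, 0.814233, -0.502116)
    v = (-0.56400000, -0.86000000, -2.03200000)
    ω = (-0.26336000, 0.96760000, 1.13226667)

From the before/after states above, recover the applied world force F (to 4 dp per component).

F = (-0.8000, 3.0000, -0.4000)

Δv = v₁−v₀ = (-0.06400000, 0.24000000, -0.03200000)
m·(v₁−v₀)/dt = (-0.8000, 3.0000, -0.4000)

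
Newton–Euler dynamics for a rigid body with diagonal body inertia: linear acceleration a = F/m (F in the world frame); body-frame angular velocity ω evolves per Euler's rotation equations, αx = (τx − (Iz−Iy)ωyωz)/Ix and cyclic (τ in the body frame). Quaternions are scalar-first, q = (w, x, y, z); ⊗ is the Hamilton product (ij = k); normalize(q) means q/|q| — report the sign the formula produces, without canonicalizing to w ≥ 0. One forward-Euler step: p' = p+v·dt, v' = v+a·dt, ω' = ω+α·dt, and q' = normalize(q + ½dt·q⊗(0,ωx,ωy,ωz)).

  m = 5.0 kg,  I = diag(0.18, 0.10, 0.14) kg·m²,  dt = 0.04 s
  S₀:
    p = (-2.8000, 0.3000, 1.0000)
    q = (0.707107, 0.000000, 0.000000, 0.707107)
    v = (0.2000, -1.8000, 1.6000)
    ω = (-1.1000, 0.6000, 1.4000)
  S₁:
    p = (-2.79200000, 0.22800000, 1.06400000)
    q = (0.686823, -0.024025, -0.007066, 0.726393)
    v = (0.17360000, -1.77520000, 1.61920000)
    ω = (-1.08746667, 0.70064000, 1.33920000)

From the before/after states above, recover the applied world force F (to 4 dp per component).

v₁ − v₀ = (-0.02640000, 0.02480000, 0.01920000)
F = m·Δv/dt = (-3.3000, 3.1000, 2.4000)

F = (-3.3000, 3.1000, 2.4000)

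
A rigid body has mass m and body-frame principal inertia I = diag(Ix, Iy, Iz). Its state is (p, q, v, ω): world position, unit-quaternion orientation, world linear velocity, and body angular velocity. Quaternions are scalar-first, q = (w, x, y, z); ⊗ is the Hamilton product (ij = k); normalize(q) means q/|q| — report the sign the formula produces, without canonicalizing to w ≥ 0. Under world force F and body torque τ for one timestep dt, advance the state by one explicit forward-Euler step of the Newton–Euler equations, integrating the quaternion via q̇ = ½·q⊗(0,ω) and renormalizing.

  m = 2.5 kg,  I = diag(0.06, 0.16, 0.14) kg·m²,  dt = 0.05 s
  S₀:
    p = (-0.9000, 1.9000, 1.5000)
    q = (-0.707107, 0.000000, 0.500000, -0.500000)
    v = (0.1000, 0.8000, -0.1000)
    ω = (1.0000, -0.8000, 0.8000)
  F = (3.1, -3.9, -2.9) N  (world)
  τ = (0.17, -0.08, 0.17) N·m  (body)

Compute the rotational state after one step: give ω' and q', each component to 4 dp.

precession coupling ω×(Iω) = (0.0128, -0.0640, -0.0800)
α = I⁻¹(τ − ω×Iω) = (2.6200, -0.1000, 1.7857)
new body rate ω' = (1.1310, -0.8050, 0.8893)
Hamilton product q⊗(0,ω) = (0.8000000, -0.7071070, 0.0656856, -1.0656856)
q + ½dt·q⊗(0,ω), renormalized = (-0.6866, -0.0177, 0.5013, -0.5263)

ω' = (1.1310, -0.8050, 0.8893)
q' = (-0.6866, -0.0177, 0.5013, -0.5263)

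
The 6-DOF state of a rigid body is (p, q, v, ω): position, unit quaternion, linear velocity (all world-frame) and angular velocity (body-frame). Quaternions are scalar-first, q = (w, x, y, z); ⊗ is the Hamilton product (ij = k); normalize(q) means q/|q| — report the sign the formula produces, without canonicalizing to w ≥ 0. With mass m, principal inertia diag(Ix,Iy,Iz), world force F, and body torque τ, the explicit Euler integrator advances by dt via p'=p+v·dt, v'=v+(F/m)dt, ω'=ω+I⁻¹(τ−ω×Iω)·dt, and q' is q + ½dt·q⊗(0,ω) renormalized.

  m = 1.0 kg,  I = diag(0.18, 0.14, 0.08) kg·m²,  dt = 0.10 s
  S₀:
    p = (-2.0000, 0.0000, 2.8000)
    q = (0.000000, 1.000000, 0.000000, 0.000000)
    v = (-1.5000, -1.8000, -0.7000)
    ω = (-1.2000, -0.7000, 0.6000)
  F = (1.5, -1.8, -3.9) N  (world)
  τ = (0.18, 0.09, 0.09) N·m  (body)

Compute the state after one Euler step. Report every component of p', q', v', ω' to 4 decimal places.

precession coupling ω×(Iω) = (0.0252, -0.0720, -0.0336)
α = I⁻¹(τ − ω×Iω) = (0.8600, 1.1571, 1.5450)
ω' = ω + α·dt = (-1.1140, -0.5843, 0.7545)
q⊗(0,ω) = (1.2000000, 0.0000000, -0.6000000, -0.7000000)
q + ½dt·q⊗(0,ω), renormalized = (0.0598, 0.9971, -0.0299, -0.0349)
a = (1.5000, -1.8000, -3.9000)
new position p' = (-2.1500, -0.1800, 2.7300)
v' = v + a·dt = (-1.3500, -1.9800, -1.0900)

p' = (-2.1500, -0.1800, 2.7300)
q' = (0.0598, 0.9971, -0.0299, -0.0349)
v' = (-1.3500, -1.9800, -1.0900)
ω' = (-1.1140, -0.5843, 0.7545)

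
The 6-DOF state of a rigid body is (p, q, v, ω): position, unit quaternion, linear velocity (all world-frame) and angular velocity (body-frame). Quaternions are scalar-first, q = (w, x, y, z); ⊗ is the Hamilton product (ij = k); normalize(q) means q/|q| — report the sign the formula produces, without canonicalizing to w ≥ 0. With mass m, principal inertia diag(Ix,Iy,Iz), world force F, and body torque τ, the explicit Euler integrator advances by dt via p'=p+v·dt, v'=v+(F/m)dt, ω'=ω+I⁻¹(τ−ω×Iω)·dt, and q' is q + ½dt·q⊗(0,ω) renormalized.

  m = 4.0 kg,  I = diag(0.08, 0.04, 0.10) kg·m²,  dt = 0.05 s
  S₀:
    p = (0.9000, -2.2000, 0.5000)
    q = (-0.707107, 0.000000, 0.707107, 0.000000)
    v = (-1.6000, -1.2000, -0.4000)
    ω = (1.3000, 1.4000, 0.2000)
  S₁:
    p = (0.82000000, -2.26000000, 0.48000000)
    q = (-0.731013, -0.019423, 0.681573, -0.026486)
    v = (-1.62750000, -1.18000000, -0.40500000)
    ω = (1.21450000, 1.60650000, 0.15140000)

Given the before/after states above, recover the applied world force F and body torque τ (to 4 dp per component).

F = (-2.2000, 1.6000, -0.4000)
τ = (-0.1200, 0.1600, -0.1700)

Δω = ω₁−ω₀ = (-0.08550000, 0.20650000, -0.04860000)
I·α + gyro = (-0.1200, 0.1600, -0.1700)
v₁ − v₀ = (-0.02750000, 0.02000000, -0.00500000)
applied force F = (-2.2000, 1.6000, -0.4000)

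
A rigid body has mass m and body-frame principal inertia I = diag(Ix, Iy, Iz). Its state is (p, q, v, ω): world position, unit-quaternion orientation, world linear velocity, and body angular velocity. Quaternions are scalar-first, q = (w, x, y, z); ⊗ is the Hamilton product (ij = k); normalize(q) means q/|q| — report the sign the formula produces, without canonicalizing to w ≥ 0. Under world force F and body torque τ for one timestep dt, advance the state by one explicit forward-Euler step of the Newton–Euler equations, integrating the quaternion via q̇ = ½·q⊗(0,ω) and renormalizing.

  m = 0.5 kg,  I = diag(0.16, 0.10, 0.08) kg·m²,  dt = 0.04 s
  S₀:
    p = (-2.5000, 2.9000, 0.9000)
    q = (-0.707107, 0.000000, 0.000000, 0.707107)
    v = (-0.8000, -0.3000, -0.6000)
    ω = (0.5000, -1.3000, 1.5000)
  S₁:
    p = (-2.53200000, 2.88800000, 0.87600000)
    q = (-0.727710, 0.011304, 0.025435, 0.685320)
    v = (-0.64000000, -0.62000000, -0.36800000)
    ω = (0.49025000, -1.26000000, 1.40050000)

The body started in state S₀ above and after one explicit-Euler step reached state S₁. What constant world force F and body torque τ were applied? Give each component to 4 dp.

ω₁ − ω₀ = (-0.00975000, 0.04000000, -0.09950000)
gyro term ω₀×Iω₀ = (0.0390, 0.0600, 0.0390)
τ = I·(Δω/dt) + ω₀×(Iω₀) = (0.0000, 0.1600, -0.1600)
v₁ − v₀ = (0.16000000, -0.32000000, 0.23200000)
applied force F = (2.0000, -4.0000, 2.9000)

F = (2.0000, -4.0000, 2.9000)
τ = (0.0000, 0.1600, -0.1600)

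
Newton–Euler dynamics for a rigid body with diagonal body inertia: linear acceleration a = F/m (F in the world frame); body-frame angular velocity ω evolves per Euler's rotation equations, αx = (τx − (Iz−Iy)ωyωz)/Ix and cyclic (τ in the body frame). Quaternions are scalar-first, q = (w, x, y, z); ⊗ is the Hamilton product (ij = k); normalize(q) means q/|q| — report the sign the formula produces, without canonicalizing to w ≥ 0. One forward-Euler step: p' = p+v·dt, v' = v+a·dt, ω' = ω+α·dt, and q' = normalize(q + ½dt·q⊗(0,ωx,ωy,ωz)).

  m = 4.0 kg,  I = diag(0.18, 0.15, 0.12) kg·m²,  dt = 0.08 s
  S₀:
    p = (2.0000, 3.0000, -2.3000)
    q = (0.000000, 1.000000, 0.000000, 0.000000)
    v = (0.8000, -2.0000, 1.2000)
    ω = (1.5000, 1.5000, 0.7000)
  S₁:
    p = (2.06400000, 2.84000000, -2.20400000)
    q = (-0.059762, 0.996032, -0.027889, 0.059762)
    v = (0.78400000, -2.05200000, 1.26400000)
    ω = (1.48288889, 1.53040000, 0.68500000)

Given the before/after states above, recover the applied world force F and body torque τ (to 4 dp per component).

Δv = v₁−v₀ = (-0.01600000, -0.05200000, 0.06400000)
applied force F = (-0.8000, -2.6000, 3.2000)
rate change Δω = (-0.01711111, 0.03040000, -0.01500000)
ω₀×(Iω₀) = (-0.0315, 0.0630, -0.0675)
I·α + gyro = (-0.0700, 0.1200, -0.0900)

F = (-0.8000, -2.6000, 3.2000)
τ = (-0.0700, 0.1200, -0.0900)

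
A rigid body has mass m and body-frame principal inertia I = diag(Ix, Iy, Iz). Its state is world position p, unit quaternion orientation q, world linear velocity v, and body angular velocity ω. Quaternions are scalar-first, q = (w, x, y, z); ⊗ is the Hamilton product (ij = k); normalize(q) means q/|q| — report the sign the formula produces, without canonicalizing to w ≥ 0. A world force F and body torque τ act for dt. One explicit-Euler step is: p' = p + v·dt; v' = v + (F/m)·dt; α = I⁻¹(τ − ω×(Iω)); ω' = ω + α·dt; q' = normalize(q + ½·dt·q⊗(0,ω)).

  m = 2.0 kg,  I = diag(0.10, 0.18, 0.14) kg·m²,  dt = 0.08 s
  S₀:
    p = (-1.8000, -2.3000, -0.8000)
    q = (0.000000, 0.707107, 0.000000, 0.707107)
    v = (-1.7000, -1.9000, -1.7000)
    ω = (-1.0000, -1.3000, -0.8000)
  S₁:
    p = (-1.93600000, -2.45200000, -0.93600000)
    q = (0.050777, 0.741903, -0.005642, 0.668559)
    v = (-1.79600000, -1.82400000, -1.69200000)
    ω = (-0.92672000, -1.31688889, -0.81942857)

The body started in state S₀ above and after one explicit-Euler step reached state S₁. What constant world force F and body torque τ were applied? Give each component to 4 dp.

v₁ − v₀ = (-0.09600000, 0.07600000, 0.00800000)
F = m·Δv/dt = (-2.4000, 1.9000, 0.2000)
rate change Δω = (0.07328000, -0.01688889, -0.01942857)
applied torque τ = (0.0500, -0.0700, 0.0700)

F = (-2.4000, 1.9000, 0.2000)
τ = (0.0500, -0.0700, 0.0700)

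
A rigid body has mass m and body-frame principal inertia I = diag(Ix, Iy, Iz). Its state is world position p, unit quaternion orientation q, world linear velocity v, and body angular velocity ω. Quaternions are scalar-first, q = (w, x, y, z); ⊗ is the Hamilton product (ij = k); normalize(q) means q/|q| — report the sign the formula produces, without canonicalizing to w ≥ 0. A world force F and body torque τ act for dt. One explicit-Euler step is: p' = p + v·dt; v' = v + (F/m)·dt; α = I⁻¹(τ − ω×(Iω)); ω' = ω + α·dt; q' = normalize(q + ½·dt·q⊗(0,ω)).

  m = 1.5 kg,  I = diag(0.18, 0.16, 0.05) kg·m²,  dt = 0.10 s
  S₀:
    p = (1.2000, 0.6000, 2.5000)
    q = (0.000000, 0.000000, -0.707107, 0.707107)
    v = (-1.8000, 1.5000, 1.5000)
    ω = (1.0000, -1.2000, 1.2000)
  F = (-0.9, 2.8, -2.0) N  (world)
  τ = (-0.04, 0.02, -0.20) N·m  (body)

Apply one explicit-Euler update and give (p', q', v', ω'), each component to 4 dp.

angular accel α = (-1.1022, -0.8500, -4.4800)
ω + α·dt = (0.8898, -1.2850, 0.7520)
q⊗(0,ω) = (-1.6970568, 0.0000000, 0.7071070, 0.7071070)
q' = normalize(q + ½dt·q⊗(0,ω)) = (-0.0844, 0.0000, -0.6685, 0.7389)
p + v·dt = (1.0200, 0.7500, 2.6500)
new velocity v' = (-1.8600, 1.6867, 1.3667)

p' = (1.0200, 0.7500, 2.6500)
q' = (-0.0844, 0.0000, -0.6685, 0.7389)
v' = (-1.8600, 1.6867, 1.3667)
ω' = (0.8898, -1.2850, 0.7520)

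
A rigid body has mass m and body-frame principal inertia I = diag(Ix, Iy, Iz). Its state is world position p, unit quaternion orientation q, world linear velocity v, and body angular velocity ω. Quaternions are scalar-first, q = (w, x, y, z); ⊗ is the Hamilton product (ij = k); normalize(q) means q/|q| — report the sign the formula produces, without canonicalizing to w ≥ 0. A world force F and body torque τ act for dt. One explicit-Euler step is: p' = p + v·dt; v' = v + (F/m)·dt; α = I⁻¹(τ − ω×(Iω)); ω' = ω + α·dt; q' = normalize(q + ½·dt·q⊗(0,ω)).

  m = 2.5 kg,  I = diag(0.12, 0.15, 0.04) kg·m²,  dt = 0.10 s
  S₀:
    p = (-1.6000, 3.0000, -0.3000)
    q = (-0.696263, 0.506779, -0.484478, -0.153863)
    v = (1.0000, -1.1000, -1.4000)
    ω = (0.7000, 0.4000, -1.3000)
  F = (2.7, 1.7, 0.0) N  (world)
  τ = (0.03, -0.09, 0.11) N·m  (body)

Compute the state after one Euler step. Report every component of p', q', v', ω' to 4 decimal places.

ω×(Iω) gyroscopic = (0.0572, -0.0728, 0.0084)
(τ − ω×Iω)/I = (-0.2267, -0.1147, 2.5400)
new body rate ω' = (0.6773, 0.3885, -1.0460)
Hamilton product q⊗(0,ω) = (-0.3609760, 0.2039825, 0.2726034, 1.4469881)
q' = normalize(q + ½dt·q⊗(0,ω)) = (-0.7122, 0.5155, -0.4695, -0.0813)
a = (1.0800, 0.6800, 0.0000)
new position p' = (-1.5000, 2.8900, -0.4400)
new velocity v' = (1.1080, -1.0320, -1.4000)

p' = (-1.5000, 2.8900, -0.4400)
q' = (-0.7122, 0.5155, -0.4695, -0.0813)
v' = (1.1080, -1.0320, -1.4000)
ω' = (0.6773, 0.3885, -1.0460)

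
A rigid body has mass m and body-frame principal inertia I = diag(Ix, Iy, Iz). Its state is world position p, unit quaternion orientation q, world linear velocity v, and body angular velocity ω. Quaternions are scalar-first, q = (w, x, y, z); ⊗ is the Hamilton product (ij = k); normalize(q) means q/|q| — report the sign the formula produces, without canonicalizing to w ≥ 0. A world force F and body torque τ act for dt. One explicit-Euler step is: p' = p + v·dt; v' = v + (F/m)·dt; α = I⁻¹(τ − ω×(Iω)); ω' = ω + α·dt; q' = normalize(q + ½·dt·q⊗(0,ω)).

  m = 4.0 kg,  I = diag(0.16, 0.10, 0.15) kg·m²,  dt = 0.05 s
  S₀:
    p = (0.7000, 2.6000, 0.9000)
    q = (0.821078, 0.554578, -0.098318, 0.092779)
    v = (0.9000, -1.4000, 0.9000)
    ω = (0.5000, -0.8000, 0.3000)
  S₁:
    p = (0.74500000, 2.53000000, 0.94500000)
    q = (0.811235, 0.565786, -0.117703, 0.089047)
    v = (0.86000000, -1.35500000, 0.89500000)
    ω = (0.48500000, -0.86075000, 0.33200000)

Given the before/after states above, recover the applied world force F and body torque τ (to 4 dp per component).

F = (-3.2000, 3.6000, -0.4000)
τ = (-0.0600, -0.1200, 0.1200)

v₁ − v₀ = (-0.04000000, 0.04500000, -0.00500000)
m·(v₁−v₀)/dt = (-3.2000, 3.6000, -0.4000)
Δω = ω₁−ω₀ = (-0.01500000, -0.06075000, 0.03200000)
gyro term ω₀×Iω₀ = (-0.0120, 0.0015, 0.0240)
applied torque τ = (-0.0600, -0.1200, 0.1200)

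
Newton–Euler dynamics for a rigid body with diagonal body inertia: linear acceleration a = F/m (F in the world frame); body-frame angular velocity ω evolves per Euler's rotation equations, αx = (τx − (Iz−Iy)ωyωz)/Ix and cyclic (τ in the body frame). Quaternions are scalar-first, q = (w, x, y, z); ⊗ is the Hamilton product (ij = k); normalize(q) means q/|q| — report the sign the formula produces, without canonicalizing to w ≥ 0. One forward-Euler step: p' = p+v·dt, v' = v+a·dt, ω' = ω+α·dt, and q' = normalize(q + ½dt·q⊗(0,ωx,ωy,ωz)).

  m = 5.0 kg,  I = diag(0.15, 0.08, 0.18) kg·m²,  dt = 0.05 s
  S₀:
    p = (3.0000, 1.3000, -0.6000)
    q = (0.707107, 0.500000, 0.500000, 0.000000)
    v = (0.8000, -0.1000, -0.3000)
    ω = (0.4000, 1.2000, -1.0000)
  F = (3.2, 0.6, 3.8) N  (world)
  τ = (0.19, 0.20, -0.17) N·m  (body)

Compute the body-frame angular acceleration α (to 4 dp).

precession coupling ω×(Iω) = (-0.1200, 0.0120, -0.0336)
(τ − ω×Iω)/I = (2.0667, 2.3500, -0.7578)

α = (2.0667, 2.3500, -0.7578)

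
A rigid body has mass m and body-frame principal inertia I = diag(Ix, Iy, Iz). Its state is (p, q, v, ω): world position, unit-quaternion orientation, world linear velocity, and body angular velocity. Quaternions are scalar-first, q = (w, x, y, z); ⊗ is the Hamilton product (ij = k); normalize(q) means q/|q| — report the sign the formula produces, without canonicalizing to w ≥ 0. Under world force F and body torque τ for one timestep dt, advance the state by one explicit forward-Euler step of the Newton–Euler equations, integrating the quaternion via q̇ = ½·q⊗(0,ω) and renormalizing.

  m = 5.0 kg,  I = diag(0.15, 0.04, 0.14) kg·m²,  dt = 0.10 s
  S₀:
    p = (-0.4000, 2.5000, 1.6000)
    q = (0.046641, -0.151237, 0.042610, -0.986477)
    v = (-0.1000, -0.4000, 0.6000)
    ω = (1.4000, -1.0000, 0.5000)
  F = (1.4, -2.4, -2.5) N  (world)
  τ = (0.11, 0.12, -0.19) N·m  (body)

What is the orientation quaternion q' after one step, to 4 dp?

2q̇ = q⊗(0,ω) = (0.7475803, -0.8998746, -1.3520903, 0.1149035)
q + ½dt·q⊗(0,ω), renormalized = (0.0837, -0.1954, -0.0249, -0.9768)

q' = (0.0837, -0.1954, -0.0249, -0.9768)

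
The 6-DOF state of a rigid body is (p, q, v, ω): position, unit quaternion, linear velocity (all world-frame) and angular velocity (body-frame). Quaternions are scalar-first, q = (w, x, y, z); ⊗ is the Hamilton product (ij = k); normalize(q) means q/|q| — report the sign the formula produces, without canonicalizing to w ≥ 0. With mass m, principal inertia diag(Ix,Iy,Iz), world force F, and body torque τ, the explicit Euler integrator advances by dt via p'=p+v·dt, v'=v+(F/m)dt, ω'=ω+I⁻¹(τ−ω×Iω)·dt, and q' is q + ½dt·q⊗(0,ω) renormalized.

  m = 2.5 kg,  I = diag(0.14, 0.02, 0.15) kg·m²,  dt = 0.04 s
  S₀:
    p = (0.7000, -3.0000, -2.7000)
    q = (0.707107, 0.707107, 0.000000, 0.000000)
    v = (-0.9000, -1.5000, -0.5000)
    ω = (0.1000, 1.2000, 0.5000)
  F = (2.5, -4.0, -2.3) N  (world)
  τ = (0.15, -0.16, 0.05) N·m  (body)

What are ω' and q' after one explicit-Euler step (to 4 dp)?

precession coupling ω×(Iω) = (0.0780, -0.0005, -0.0144)
angular accel α = (0.5143, -7.9750, 0.4293)
ω + α·dt = (0.1206, 0.8810, 0.5172)
2q̇ = q⊗(0,ω) = (-0.0707107, 0.0707107, 0.4949749, 1.2020819)
q' = normalize(q + ½dt·q⊗(0,ω)) = (0.7055, 0.7083, 0.0099, 0.0240)

ω' = (0.1206, 0.8810, 0.5172)
q' = (0.7055, 0.7083, 0.0099, 0.0240)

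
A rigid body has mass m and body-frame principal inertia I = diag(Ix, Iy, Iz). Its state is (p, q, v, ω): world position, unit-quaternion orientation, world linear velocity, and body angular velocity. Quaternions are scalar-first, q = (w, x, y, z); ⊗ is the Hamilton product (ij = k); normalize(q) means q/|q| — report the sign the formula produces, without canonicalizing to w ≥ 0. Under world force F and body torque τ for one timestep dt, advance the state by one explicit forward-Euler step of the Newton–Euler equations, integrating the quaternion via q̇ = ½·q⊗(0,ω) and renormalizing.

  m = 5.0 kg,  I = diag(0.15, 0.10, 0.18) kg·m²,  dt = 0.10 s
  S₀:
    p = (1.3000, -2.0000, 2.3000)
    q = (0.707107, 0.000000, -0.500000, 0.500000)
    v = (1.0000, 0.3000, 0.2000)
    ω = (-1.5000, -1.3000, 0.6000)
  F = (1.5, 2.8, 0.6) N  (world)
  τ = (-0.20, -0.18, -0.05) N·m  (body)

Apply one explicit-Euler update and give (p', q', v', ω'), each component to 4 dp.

a = F/m = (0.3000, 0.5600, 0.1200)
p' = p + v·dt = (1.4000, -1.9700, 2.3200)
v + (F/m)dt = (1.0300, 0.3560, 0.2120)
ω×(Iω) gyroscopic = (-0.0624, 0.0270, -0.0975)
α = I⁻¹(τ − ω×Iω) = (-0.9173, -2.0700, 0.2639)
new body rate ω' = (-1.5917, -1.5070, 0.6264)
q⊗(0,ω) = (-0.9500000, -0.7106605, -1.6692391, -0.3257358)
q' = normalize(q + ½dt·q⊗(0,ω)) = (0.6561, -0.0353, -0.5804, 0.4811)

p' = (1.4000, -1.9700, 2.3200)
q' = (0.6561, -0.0353, -0.5804, 0.4811)
v' = (1.0300, 0.3560, 0.2120)
ω' = (-1.5917, -1.5070, 0.6264)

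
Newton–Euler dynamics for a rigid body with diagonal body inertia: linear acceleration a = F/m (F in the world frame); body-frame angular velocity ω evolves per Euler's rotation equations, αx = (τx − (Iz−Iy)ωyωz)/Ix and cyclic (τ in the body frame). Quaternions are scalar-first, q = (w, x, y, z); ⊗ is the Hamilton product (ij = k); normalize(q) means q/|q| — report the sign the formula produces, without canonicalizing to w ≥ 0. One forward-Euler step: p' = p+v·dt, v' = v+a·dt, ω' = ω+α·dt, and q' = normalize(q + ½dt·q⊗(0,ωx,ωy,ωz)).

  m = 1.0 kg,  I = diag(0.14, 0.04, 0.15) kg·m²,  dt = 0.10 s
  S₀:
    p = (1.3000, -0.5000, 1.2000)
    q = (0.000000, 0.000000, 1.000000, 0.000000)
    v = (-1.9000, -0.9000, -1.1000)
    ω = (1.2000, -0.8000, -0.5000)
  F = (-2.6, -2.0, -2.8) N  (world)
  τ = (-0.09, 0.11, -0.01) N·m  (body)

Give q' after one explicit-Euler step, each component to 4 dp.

q' = (0.0399, -0.0249, 0.9971, -0.0598)

Hamilton product q⊗(0,ω) = (0.8000000, -0.5000000, 0.0000000, -1.2000000)
updated quaternion q' = (0.0399, -0.0249, 0.9971, -0.0598)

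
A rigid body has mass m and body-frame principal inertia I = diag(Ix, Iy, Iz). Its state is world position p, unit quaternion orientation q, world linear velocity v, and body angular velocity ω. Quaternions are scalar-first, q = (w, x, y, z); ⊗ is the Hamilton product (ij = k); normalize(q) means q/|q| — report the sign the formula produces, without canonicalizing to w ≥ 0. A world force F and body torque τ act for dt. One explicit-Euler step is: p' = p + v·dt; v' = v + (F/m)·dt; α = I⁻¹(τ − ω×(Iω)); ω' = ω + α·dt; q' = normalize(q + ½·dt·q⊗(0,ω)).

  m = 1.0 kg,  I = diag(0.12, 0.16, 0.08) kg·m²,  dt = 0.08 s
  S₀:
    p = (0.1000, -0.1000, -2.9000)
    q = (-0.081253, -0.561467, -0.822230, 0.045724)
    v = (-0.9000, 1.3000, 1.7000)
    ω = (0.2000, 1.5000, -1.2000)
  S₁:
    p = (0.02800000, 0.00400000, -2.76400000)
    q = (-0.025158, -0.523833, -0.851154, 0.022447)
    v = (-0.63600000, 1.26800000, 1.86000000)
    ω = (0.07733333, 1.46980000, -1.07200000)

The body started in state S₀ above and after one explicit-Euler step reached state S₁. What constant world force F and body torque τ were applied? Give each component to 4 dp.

F = (3.3000, -0.4000, 2.0000)
τ = (-0.0400, -0.0700, 0.1400)

rate change Δω = (-0.12266667, -0.03020000, 0.12800000)
ω₀×(Iω₀) = (0.1440, -0.0096, 0.0120)
τ = I·(Δω/dt) + ω₀×(Iω₀) = (-0.0400, -0.0700, 0.1400)
velocity change Δv = (0.26400000, -0.03200000, 0.16000000)
m·(v₁−v₀)/dt = (3.3000, -0.4000, 2.0000)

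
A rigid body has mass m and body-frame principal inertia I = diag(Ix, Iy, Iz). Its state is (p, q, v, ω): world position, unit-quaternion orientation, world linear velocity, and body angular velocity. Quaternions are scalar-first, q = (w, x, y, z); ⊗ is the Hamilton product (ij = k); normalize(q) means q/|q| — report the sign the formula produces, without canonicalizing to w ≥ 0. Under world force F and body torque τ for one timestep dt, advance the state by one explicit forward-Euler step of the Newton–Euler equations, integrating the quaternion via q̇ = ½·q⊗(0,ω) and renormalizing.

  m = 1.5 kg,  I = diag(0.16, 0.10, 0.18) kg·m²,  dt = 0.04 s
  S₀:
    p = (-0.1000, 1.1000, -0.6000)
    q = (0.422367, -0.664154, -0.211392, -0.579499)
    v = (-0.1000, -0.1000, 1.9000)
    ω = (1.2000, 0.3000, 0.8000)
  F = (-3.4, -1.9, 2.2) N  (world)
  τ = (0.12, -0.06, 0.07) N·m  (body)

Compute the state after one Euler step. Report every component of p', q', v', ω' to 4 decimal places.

p' = (-0.1040, 1.0960, -0.5240)
q' = (0.4487, -0.6536, -0.2120, -0.5714)
v' = (-0.1907, -0.1507, 1.9587)
ω' = (1.2252, 0.2837, 0.8204)

linear accel F/m = (-2.2667, -1.2667, 1.4667)
new position p' = (-0.1040, 1.0960, -0.5240)
v + (F/m)dt = (-0.1907, -0.1507, 1.9587)
precession coupling ω×(Iω) = (0.0192, -0.0192, -0.0216)
angular accel α = (0.6300, -0.4080, 0.5089)
ω + α·dt = (1.2252, 0.2837, 0.8204)
q⊗(0,ω) = (1.3240016, 0.5115765, -0.0373655, 0.3923178)
q' = normalize(q + ½dt·q⊗(0,ω)) = (0.4487, -0.6536, -0.2120, -0.5714)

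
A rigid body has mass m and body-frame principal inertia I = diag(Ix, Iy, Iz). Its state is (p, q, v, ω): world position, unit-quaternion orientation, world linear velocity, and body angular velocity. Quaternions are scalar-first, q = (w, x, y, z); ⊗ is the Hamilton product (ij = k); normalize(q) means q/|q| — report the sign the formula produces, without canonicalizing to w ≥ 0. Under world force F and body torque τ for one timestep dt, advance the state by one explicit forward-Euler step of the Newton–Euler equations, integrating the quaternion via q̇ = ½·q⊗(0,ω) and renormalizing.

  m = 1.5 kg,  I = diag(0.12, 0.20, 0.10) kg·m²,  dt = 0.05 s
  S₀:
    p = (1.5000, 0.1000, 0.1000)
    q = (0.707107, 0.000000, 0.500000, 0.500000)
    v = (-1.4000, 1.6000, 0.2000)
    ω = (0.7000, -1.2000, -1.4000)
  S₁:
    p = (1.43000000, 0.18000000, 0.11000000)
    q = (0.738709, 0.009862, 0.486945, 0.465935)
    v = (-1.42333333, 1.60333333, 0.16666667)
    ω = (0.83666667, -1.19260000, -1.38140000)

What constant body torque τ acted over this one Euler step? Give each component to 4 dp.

τ = (0.1600, 0.0100, -0.0300)

rate change Δω = (0.13666667, 0.00740000, 0.01860000)
τ = I·(Δω/dt) + ω₀×(Iω₀) = (0.1600, 0.0100, -0.0300)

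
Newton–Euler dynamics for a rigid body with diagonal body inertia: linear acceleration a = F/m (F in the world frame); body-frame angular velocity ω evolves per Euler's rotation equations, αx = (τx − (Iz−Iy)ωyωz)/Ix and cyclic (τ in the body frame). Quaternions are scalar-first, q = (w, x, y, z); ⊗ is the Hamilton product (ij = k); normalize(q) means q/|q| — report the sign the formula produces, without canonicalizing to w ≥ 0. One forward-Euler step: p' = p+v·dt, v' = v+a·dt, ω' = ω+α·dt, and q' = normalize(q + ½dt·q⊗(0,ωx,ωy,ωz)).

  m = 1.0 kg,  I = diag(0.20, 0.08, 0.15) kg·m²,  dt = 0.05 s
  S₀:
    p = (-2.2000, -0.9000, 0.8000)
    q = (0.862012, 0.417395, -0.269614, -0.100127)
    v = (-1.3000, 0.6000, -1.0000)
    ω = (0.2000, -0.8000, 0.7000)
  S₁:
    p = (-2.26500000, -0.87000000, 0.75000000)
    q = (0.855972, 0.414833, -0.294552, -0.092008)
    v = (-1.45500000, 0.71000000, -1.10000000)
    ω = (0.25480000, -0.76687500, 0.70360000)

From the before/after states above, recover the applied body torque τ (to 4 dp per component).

rate change Δω = (0.05480000, 0.03312500, 0.00360000)
I·α + gyro = (0.1800, 0.0600, 0.0300)

τ = (0.1800, 0.0600, 0.0300)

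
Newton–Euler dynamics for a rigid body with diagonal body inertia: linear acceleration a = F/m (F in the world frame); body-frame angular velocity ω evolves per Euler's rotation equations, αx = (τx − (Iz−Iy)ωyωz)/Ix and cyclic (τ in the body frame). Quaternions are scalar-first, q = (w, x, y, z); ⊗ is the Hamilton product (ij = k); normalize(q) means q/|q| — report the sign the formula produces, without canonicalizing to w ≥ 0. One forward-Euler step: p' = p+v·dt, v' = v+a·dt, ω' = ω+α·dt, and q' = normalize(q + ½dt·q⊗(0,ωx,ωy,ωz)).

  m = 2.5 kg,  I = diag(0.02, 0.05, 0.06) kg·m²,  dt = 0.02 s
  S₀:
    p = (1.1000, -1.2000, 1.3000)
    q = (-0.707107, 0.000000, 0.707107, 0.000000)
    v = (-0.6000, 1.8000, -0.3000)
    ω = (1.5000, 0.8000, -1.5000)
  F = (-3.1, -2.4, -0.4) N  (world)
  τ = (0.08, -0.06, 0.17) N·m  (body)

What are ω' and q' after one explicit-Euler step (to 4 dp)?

(τ − ω×Iω)/I = (4.6000, -3.0000, 2.2333)
ω + α·dt = (1.5920, 0.7400, -1.4553)
q⊗(0,ω) = (-0.5656856, -2.1213210, -0.5656856, 0.0000000)
q' = normalize(q + ½dt·q⊗(0,ω)) = (-0.7126, -0.0212, 0.7013, 0.0000)

ω' = (1.5920, 0.7400, -1.4553)
q' = (-0.7126, -0.0212, 0.7013, 0.0000)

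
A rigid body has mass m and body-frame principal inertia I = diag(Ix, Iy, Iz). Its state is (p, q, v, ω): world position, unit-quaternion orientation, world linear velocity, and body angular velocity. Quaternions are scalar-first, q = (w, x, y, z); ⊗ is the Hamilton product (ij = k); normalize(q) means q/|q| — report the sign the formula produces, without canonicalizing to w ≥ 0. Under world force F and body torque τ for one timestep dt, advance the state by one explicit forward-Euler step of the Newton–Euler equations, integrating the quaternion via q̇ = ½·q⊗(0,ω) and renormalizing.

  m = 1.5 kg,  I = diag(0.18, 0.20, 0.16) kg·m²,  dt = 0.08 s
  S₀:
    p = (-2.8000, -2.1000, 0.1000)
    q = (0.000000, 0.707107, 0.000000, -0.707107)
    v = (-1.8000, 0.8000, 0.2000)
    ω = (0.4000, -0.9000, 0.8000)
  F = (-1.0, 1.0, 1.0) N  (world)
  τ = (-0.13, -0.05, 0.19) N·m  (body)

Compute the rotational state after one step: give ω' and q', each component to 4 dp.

ω' = (0.3294, -0.9226, 0.8986)
q' = (0.0113, 0.6808, -0.0339, -0.7316)

gyro term ω×Iω = (0.0288, 0.0064, -0.0072)
(τ − ω×Iω)/I = (-0.8822, -0.2820, 1.2325)
new body rate ω' = (0.3294, -0.9226, 0.8986)
2q̇ = q⊗(0,ω) = (0.2828428, -0.6363963, -0.8485284, -0.6363963)
q + ½dt·q⊗(0,ω), renormalized = (0.0113, 0.6808, -0.0339, -0.7316)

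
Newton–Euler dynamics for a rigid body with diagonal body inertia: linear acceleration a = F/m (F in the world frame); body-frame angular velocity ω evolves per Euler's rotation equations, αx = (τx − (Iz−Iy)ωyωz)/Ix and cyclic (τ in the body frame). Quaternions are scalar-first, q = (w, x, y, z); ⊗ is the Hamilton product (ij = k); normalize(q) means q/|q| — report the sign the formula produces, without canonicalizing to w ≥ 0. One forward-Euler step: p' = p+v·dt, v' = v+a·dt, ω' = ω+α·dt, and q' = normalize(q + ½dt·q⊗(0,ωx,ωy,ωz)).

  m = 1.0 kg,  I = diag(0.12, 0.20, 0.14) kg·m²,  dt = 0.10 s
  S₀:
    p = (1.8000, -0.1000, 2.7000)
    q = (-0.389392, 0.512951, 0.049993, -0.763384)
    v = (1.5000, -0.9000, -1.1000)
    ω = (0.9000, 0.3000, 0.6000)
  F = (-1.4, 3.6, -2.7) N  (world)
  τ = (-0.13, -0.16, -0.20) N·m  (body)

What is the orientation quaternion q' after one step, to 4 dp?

2q̇ = q⊗(0,ω) = (-0.0186234, -0.0914418, -1.1116338, -0.1247436)
q + ½dt·q⊗(0,ω), renormalized = (-0.3897, 0.5076, -0.0056, -0.7684)

q' = (-0.3897, 0.5076, -0.0056, -0.7684)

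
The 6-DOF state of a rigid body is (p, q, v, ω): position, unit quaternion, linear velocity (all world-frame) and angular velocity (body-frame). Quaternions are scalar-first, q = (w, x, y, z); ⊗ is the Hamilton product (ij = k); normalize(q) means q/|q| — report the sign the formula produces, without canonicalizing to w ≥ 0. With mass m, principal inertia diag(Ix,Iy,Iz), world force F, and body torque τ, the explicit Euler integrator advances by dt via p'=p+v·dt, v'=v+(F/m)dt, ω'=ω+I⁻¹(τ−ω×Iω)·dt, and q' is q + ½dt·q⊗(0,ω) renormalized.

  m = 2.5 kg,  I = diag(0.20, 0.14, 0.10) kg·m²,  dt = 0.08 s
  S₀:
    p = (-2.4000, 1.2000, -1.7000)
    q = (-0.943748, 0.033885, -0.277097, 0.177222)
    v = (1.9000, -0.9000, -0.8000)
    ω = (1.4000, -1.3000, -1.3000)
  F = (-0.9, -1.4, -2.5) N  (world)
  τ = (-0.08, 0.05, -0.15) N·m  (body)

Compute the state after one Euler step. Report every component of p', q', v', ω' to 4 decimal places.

p' = (-2.2480, 1.1280, -1.7640)
q' = (-0.9468, 0.0046, -0.2154, 0.2390)
v' = (1.8712, -0.9448, -0.8800)
ω' = (1.3950, -1.1674, -1.5074)

angular accel α = (-0.0620, 1.6571, -2.5920)
ω + α·dt = (1.3950, -1.1674, -1.5074)
q⊗(0,ω) = (-0.1772765, -0.7306325, 1.5190337, 1.5707577)
q' = normalize(q + ½dt·q⊗(0,ω)) = (-0.9468, 0.0046, -0.2154, 0.2390)
a = (-0.3600, -0.5600, -1.0000)
p + v·dt = (-2.2480, 1.1280, -1.7640)
v' = v + a·dt = (1.8712, -0.9448, -0.8800)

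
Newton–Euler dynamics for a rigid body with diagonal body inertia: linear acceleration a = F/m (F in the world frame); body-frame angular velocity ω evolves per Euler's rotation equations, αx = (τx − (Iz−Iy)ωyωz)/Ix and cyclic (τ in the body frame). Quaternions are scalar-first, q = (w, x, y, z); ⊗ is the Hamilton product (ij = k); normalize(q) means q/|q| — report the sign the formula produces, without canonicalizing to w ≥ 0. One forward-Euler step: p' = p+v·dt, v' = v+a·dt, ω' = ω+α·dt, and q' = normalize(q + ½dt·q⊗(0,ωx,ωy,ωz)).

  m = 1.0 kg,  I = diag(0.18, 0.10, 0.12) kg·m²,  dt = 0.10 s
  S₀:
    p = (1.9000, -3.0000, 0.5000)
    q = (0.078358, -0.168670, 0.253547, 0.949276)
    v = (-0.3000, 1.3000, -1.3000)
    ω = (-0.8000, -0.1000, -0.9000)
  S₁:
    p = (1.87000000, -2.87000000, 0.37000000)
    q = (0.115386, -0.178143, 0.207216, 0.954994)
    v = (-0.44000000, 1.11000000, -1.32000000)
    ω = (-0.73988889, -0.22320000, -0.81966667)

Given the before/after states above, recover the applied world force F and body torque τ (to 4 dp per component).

F = (-1.4000, -1.9000, -0.2000)
τ = (0.1100, -0.0800, 0.0900)

rate change Δω = (0.06011111, -0.12320000, 0.08033333)
τ = I·(Δω/dt) + ω₀×(Iω₀) = (0.1100, -0.0800, 0.0900)
v₁ − v₀ = (-0.14000000, -0.19000000, -0.02000000)
F = m·Δv/dt = (-1.4000, -1.9000, -0.2000)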